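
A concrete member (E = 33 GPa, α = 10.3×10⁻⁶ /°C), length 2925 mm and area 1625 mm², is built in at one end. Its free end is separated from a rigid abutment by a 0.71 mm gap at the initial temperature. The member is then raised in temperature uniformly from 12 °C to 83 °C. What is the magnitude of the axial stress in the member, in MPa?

Free thermal elongation = αΔT L = 10.3×10⁻⁶ × 71 × 2925 = 2.139 mm.
This exceeds the 0.71 mm gap, so the wall pushes back. The portion of expansion that must be recovered elastically is δ_free − gap = 2.139 − 0.71 = 1.429 mm.
Compatibility: PL/(AE) = 1.429 mm, so σ = P/A = E × (1.429/2925) = 16.12 MPa.

σ ≈ 16.1 MPa (compressive)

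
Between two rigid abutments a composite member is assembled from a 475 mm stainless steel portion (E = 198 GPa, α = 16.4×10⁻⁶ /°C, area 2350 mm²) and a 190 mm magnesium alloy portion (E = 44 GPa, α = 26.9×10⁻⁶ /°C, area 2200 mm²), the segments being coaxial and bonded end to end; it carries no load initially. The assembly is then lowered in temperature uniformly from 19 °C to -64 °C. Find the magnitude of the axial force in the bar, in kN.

P ≈ 359 kN (tensile)

Free thermal contraction of the whole bar: Σ αᵢΔT Lᵢ = 16.4×10⁻⁶×83×475 + 26.9×10⁻⁶×83×190 = 1.071 mm.
The rigid supports impose zero overall length change; the single axial force P common to all segments must satisfy P Σ Lᵢ/(AᵢEᵢ) = δ_free.
Σ Lᵢ/(AᵢEᵢ) = 475/(2350×198×10³) + 190/(2200×44×10³) = 2.984×10⁻⁶ mm/N.
Hence P = δ_free / Σ(L/AE) = 1.071/2.984×10⁻⁶ = 358.9 kN (tensile).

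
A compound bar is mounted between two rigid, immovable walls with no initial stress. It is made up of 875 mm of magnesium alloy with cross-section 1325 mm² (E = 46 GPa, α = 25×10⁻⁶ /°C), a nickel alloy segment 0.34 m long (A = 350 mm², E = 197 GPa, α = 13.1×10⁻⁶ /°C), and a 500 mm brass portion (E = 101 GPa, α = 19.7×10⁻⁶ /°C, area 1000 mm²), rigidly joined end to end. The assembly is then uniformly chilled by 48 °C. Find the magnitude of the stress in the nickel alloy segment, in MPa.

Free thermal contraction of the whole bar: Σ αᵢΔT Lᵢ = 25×10⁻⁶×48×875 + 13.1×10⁻⁶×48×340 + 19.7×10⁻⁶×48×500 = 1.737 mm.
The rigid supports impose zero overall length change; the single axial force P common to all segments must satisfy P Σ Lᵢ/(AᵢEᵢ) = δ_free.
Σ Lᵢ/(AᵢEᵢ) = 875/(1325×46×10³) + 340/(350×197×10³) + 500/(1000×101×10³) = 2.424×10⁻⁵ mm/N.
P = 1.737 / 2.424×10⁻⁵ = 71650 N = 71.65 kN, tensile.
σ_{nickel alloy} = P / A = 71650 / 350 = 204.7 MPa.

σ ≈ 205 MPa (tensile)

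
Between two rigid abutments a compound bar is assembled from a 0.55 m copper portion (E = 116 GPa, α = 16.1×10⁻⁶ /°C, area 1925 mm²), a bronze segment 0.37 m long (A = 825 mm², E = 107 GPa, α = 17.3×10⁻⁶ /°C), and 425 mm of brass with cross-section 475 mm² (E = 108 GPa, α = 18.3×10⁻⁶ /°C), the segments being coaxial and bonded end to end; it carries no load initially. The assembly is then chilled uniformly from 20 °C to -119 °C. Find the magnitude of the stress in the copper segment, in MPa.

If the supports were absent, the total length change would be Σ αᵢΔT Lᵢ = 16.1×10⁻⁶×139×550 + 17.3×10⁻⁶×139×370 + 18.3×10⁻⁶×139×425 = 3.202 mm.
The rigid supports impose zero overall length change; the single axial force P common to all segments must satisfy P Σ Lᵢ/(AᵢEᵢ) = δ_free.
Σ Lᵢ/(AᵢEᵢ) = 550/(1925×116×10³) + 370/(825×107×10³) + 425/(475×108×10³) = 1.494×10⁻⁵ mm/N.
Hence P = δ_free / Σ(L/AE) = 3.202/1.494×10⁻⁵ = 214.3 kN (tensile).
σ_{copper} = P / A = 214300 / 1925 = 111.3 MPa.

σ ≈ 111 MPa (tensile)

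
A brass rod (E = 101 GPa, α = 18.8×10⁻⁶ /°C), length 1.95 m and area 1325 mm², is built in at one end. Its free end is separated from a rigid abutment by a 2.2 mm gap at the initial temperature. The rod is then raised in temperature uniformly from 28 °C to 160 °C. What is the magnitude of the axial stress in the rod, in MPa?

Free thermal elongation = αΔT L = 18.8×10⁻⁶ × 132 × 1950 = 4.839 mm.
After closing the 2.2 mm clearance, 4.839 − 2.2 = 2.639 mm of expansion remains to be suppressed by the wall.
So σ = E(δ_free − g)/L = 101×10³ × 2.639/1950 = 136.7 MPa.

σ ≈ 137 MPa (compressive)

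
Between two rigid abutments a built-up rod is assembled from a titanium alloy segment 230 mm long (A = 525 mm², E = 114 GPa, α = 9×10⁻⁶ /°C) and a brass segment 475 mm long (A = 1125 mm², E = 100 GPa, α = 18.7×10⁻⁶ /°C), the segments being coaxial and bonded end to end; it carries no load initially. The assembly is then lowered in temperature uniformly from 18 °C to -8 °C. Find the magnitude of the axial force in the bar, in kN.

With the walls removed the bar would change length by δ_free = Σ αᵢΔT Lᵢ = 9×10⁻⁶×26×230 + 18.7×10⁻⁶×26×475 = 0.2848 mm.
The walls prevent any net length change, so an axial force P (same in every segment) develops. Compatibility: P · Σ Lᵢ/(AᵢEᵢ) = δ_free.
Σ Lᵢ/(AᵢEᵢ) = 230/(525×114×10³) + 475/(1125×100×10³) = 8.065×10⁻⁶ mm/N.
P = 0.2848 / 8.065×10⁻⁶ = 35310 N = 35.31 kN, tensile.

P ≈ 35.3 kN (tensile)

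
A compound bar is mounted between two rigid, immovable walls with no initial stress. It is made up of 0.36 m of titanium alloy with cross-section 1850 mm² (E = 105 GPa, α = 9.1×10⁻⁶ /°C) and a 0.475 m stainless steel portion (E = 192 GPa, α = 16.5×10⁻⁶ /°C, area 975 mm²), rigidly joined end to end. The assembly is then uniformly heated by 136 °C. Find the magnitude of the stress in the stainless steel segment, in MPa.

Free thermal expansion of the whole bar: Σ αᵢΔT Lᵢ = 9.1×10⁻⁶×136×360 + 16.5×10⁻⁶×136×475 = 1.511 mm.
Since the ends are fixed, an axial force P builds up, equal in every segment, with P · Σ Lᵢ/(AᵢEᵢ) = δ_free.
Σ Lᵢ/(AᵢEᵢ) = 360/(1850×105×10³) + 475/(975×192×10³) = 4.391×10⁻⁶ mm/N.
So P = 1.511 / 4.391×10⁻⁶ = 344.2 kN, compressive.
σ_{stainless steel} = P / A = 344200 / 975 = 353.1 MPa.

σ ≈ 353 MPa (compressive)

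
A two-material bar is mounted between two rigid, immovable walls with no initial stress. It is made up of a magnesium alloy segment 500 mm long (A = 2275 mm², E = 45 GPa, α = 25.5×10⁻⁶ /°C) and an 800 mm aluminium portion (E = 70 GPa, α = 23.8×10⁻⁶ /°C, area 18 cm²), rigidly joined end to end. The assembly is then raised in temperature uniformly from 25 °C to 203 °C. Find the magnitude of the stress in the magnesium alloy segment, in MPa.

With the walls removed the bar would change length by δ_free = Σ αᵢΔT Lᵢ = 25.5×10⁻⁶×178×500 + 23.8×10⁻⁶×178×800 = 5.659 mm.
The rigid supports impose zero overall length change; the single axial force P common to all segments must satisfy P Σ Lᵢ/(AᵢEᵢ) = δ_free.
Σ Lᵢ/(AᵢEᵢ) = 500/(2275×45×10³) + 800/(1800×70×10³) = 1.123×10⁻⁵ mm/N.
So P = 5.659 / 1.123×10⁻⁵ = 503.7 kN, compressive.
σ_{magnesium alloy} = P / A = 503700 / 2275 = 221.4 MPa.

σ ≈ 221 MPa (compressive)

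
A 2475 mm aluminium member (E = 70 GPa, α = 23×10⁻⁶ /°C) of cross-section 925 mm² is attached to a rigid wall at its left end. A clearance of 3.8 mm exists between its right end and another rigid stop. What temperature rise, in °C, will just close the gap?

Contact occurs when the free expansion equals the gap: αΔT L = 3.8 mm.
ΔT = 3.8 / (23×10⁻⁶ × 2475) = 66.75 °C.

ΔT ≈ 66.8 °C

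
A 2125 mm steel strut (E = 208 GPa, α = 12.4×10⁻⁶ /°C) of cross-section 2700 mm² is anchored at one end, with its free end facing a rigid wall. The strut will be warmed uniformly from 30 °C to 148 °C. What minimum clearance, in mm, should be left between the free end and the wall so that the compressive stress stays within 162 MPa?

g ≈ 1.45 mm

With no wall the strut would lengthen by αΔT L = 12.4×10⁻⁶ × 118 × 2125 = 3.109 mm.
At the allowable stress the elastic shortening the wall may impose is σL/E = 162 × 2125 / (208×10³) = 1.655 mm.
The gap must absorb the remainder: g_min = 3.109 − 1.655 = 1.454 mm.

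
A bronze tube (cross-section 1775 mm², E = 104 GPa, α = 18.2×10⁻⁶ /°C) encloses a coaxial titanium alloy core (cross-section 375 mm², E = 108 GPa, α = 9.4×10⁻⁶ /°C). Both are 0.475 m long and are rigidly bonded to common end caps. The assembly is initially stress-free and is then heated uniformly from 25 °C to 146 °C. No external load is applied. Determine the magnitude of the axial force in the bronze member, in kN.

P ≈ 35.4 kN (compressive in the bronze)

Equilibrium of a rigid end plate with no external load gives equal and opposite internal forces ±P in the two members. Since α_{bronze} > α_{titanium alloy}, heating drives the bronze into compression and the titanium alloy into tension.
Compatibility of the two members (thermal + elastic change equal): (α₁ − α₂)ΔT = P·[1/(A₁E₁) + 1/(A₂E₂)].
|α₁ − α₂|·ΔT = 8.8×10⁻⁶ × 121 = 0.001065.
1/(A₁E₁) + 1/(A₂E₂) = 1/(1775×104×10³) + 1/(375×108×10³) = 3.011×10⁻⁸ N⁻¹.
So P = 0.001065 / 3.011×10⁻⁸ = 35.37 kN.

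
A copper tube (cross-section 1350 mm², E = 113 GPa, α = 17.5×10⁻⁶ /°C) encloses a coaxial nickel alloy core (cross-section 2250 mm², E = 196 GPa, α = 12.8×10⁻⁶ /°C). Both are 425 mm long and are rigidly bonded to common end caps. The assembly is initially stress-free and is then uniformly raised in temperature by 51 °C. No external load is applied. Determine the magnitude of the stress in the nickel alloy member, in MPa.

Equilibrium of a rigid end plate with no external load gives equal and opposite internal forces ±P in the two members. Since α_{copper} > α_{nickel alloy}, heating drives the copper into compression and the nickel alloy into tension.
Equating the net (thermal + elastic) strains gives |α₁ − α₂|·ΔT = P·[1/(A₁E₁) + 1/(A₂E₂)].
|α₁ − α₂|·ΔT = 4.7×10⁻⁶ × 51 = 0.0002397.
1/(A₁E₁) + 1/(A₂E₂) = 1/(1350×113×10³) + 1/(2250×196×10³) = 8.823×10⁻⁹ N⁻¹.
P = 0.0002397 / 8.823×10⁻⁹ = 27170 N = 27.17 kN.
σ_{nickel alloy} = P/A₂ = 27170/2250 = 12.07 MPa, tensile.

σ ≈ 12.1 MPa (tensile)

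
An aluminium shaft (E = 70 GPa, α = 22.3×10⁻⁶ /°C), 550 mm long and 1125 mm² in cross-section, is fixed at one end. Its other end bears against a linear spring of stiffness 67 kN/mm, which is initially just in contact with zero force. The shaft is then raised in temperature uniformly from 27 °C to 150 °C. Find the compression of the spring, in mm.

The unrestrained thermal change is αΔT L = 22.3×10⁻⁶ × 123 × 550 = 1.509 mm.
Let P be the compressive force at the spring. The shaft shortens elastically by PL/(AE) and the spring compresses by P/k; together these equal δ_free.
P [ L/(AE) + 1/k ] = δ_free → P [ 550/(1125×70×10³) + 1/(67×10³) ] = 1.509.
P = 1.509 / 2.191×10⁻⁵ = 68860 N.
Spring compression = P/k = 68860/(67×10³) = 1.028 mm.

δ ≈ 1.03 mm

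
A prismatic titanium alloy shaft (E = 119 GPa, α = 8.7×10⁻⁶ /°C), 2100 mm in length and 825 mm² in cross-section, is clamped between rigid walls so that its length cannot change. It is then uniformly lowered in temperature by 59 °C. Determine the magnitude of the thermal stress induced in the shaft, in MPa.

Because both ends are immovable the net strain is zero, and the suppressed thermal strain is αΔT = 8.7×10⁻⁶ × 59 = 513.3×10⁻⁶.
The stress required to suppress this strain is σ = Eε = 119×10³ × 513.3×10⁻⁶ = 61.08 MPa, tensile since the shaft is trying to contract.

σ ≈ 61.1 MPa (tensile)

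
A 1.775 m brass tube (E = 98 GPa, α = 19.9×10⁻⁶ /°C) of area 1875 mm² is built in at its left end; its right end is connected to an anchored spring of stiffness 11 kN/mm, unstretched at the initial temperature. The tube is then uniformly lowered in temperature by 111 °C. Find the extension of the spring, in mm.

δ ≈ 3.54 mm

Free thermal contraction: δ_free = αΔT L = 19.9×10⁻⁶ × 111 × 1775 = 3.921 mm.
Let P be the tensile force in the spring. The tube extends elastically by PL/(AE) and the spring stretches by P/k; together these equal δ_free.
P [ L/(AE) + 1/k ] = δ_free → P [ 1775/(1875×98×10³) + 1/(11×10³) ] = 3.921.
P = 3.921 / 0.0001006 = 38990 N.
Spring extension = P/k = 38990/(11×10³) = 3.544 mm.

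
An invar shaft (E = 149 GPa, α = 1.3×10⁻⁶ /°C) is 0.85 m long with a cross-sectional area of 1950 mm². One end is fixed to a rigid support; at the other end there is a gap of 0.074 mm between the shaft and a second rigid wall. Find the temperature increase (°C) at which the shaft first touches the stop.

ΔT ≈ 67 °C

The gap closes when αΔT L = 0.074 mm, since the shaft is still unstressed at that instant.
ΔT = 0.074 / (1.3×10⁻⁶ × 850) = 66.97 °C.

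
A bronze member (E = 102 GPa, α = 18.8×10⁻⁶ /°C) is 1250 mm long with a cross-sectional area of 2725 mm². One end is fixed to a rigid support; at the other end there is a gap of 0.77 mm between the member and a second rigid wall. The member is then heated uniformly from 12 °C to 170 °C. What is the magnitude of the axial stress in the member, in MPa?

Unrestrained expansion: δ_free = αΔT L = 18.8×10⁻⁶ × 158 × 1250 = 3.713 mm.
After closing the 0.77 mm clearance, 3.713 − 0.77 = 2.943 mm of expansion remains to be suppressed by the wall.
So σ = E(δ_free − g)/L = 102×10³ × 2.943/1250 = 240.1 MPa.

σ ≈ 240 MPa (compressive)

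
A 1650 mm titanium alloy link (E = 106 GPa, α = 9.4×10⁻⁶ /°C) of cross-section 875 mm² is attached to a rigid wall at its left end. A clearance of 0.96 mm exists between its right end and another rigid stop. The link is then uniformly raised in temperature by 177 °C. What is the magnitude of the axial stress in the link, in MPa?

Free thermal elongation = αΔT L = 9.4×10⁻⁶ × 177 × 1650 = 2.745 mm.
After closing the 0.96 mm clearance, 2.745 − 0.96 = 1.785 mm of expansion remains to be suppressed by the wall.
That suppressed elongation corresponds to σ = E·Δ/L = 106×10³ × 1.785/1650 = 114.7 MPa.

σ ≈ 115 MPa (compressive)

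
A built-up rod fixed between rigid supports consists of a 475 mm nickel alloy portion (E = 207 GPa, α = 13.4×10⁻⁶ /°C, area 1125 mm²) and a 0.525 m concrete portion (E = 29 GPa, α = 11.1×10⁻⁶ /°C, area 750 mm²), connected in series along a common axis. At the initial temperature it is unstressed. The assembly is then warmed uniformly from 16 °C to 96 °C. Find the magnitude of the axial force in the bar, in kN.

Free thermal expansion of the whole bar: Σ αᵢΔT Lᵢ = 13.4×10⁻⁶×80×475 + 11.1×10⁻⁶×80×525 = 0.9754 mm.
The rigid supports impose zero overall length change; the single axial force P common to all segments must satisfy P Σ Lᵢ/(AᵢEᵢ) = δ_free.
Σ Lᵢ/(AᵢEᵢ) = 475/(1125×207×10³) + 525/(750×29×10³) = 2.618×10⁻⁵ mm/N.
Hence P = δ_free / Σ(L/AE) = 0.9754/2.618×10⁻⁵ = 37.26 kN (compressive).

P ≈ 37.3 kN (compressive)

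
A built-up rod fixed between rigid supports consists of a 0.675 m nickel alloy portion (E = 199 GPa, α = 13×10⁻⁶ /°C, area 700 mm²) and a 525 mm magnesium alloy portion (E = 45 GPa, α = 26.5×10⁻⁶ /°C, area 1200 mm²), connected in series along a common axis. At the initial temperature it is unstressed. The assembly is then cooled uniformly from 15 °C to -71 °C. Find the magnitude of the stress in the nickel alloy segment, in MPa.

Free thermal contraction of the whole bar: Σ αᵢΔT Lᵢ = 13×10⁻⁶×86×675 + 26.5×10⁻⁶×86×525 = 1.951 mm.
The walls prevent any net length change, so an axial force P (same in every segment) develops. Compatibility: P · Σ Lᵢ/(AᵢEᵢ) = δ_free.
The series flexibility is Σ Lᵢ/(AᵢEᵢ) = 675/(700×199×10³) + 525/(1200×45×10³) = 1.457×10⁻⁵ mm/N.
Hence P = δ_free / Σ(L/AE) = 1.951/1.457×10⁻⁵ = 133.9 kN (tensile).
σ_{nickel alloy} = P / A = 133900 / 700 = 191.3 MPa.

σ ≈ 191 MPa (tensile)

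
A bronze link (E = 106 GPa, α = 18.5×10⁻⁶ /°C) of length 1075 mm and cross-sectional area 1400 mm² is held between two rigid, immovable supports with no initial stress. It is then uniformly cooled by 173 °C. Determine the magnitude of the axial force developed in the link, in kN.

P ≈ 475 kN (tensile)

Full restraint means ε = 0, so the stress is σ = EαΔT = 106×10³ × 18.5×10⁻⁶ × 173 = 339.3 MPa.
Axial force P = σA = 339.3 × 1400 = 475000 N = 475 kN, tensile.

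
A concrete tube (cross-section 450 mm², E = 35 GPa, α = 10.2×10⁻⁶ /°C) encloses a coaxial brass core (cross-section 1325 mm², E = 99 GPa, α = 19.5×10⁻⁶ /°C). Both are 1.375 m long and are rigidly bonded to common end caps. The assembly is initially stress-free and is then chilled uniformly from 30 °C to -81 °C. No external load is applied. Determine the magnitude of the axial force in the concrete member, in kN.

Equilibrium of a rigid end plate with no external load gives equal and opposite internal forces ±P in the two members. Since α_{brass} > α_{concrete}, cooling drives the brass into tension and the concrete into compression.
Setting the final lengths equal and cancelling L: (α₁ − α₂)ΔT = P/(A₁E₁) + P/(A₂E₂).
|α₁ − α₂|·ΔT = 9.3×10⁻⁶ × 111 = 0.001032.
1/(A₁E₁) + 1/(A₂E₂) = 1/(450×35×10³) + 1/(1325×99×10³) = 7.112×10⁻⁸ N⁻¹.
So P = 0.001032 / 7.112×10⁻⁸ = 14.52 kN.

P ≈ 14.5 kN (compressive in the concrete)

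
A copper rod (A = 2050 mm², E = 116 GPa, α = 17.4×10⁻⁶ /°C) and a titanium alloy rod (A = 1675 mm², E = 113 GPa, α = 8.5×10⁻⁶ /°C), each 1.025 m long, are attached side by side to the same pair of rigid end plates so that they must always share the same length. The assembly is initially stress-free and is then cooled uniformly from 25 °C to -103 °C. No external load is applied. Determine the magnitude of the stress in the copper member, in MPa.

σ ≈ 58.6 MPa (tensile)

Both members must finish at the same length. With the larger α, the copper tends to over-contract; the plates restrain it, putting the copper in tension and the titanium alloy in compression. With no external load the two internal forces are equal and opposite, magnitude P.
Compatibility of the two members (thermal + elastic change equal): (α₁ − α₂)ΔT = P·[1/(A₁E₁) + 1/(A₂E₂)].
|α₁ − α₂|·ΔT = 8.9×10⁻⁶ × 128 = 0.001139.
1/(A₁E₁) + 1/(A₂E₂) = 1/(2050×116×10³) + 1/(1675×113×10³) = 9.489×10⁻⁹ N⁻¹.
P = 0.001139 / 9.489×10⁻⁹ = 120100 N = 120.1 kN.
σ_{copper} = P/A₁ = 120100/2050 = 58.57 MPa, tensile.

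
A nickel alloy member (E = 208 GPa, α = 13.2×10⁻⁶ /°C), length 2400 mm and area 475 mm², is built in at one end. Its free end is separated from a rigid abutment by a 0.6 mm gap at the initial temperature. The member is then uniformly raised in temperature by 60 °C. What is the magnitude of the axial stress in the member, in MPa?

Free thermal elongation = αΔT L = 13.2×10⁻⁶ × 60 × 2400 = 1.901 mm.
After closing the 0.6 mm clearance, 1.901 − 0.6 = 1.301 mm of expansion remains to be suppressed by the wall.
Compatibility: PL/(AE) = 1.301 mm, so σ = P/A = E × (1.301/2400) = 112.7 MPa.

σ ≈ 113 MPa (compressive)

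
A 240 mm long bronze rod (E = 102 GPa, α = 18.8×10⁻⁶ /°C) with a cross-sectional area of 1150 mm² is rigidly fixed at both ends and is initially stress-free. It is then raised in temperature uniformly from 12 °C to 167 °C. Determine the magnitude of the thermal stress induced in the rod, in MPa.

σ ≈ 297 MPa (compressive)

With length fixed, the mechanical strain must cancel the thermal strain αΔT = 18.8×10⁻⁶ × 155 = 2914×10⁻⁶.
Hence σ = E·αΔT = 102×10³ × 2914×10⁻⁶ = 297.2 MPa, compressive.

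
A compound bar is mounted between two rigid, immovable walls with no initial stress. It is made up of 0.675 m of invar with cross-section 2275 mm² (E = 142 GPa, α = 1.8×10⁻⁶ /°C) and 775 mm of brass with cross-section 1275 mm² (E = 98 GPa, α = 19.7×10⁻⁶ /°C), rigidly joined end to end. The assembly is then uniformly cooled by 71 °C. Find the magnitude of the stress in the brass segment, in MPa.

σ ≈ 111 MPa (tensile)

With the walls removed the bar would change length by δ_free = Σ αᵢΔT Lᵢ = 1.8×10⁻⁶×71×675 + 19.7×10⁻⁶×71×775 = 1.17 mm.
The rigid supports impose zero overall length change; the single axial force P common to all segments must satisfy P Σ Lᵢ/(AᵢEᵢ) = δ_free.
The series flexibility is Σ Lᵢ/(AᵢEᵢ) = 675/(2275×142×10³) + 775/(1275×98×10³) = 8.292×10⁻⁶ mm/N.
Hence P = δ_free / Σ(L/AE) = 1.17/8.292×10⁻⁶ = 141.1 kN (tensile).
σ_{brass} = P / A = 141100 / 1275 = 110.7 MPa.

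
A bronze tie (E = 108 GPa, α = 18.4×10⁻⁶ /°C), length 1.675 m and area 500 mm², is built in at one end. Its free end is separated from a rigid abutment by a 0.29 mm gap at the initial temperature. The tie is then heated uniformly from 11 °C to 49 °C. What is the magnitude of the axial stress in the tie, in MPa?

σ ≈ 56.8 MPa (compressive)

If the wall were absent the tie would grow by αΔT L = 18.4×10⁻⁶ × 38 × 1675 = 1.171 mm.
After closing the 0.29 mm clearance, 1.171 − 0.29 = 0.8812 mm of expansion remains to be suppressed by the wall.
That suppressed elongation corresponds to σ = E·Δ/L = 108×10³ × 0.8812/1675 = 56.82 MPa.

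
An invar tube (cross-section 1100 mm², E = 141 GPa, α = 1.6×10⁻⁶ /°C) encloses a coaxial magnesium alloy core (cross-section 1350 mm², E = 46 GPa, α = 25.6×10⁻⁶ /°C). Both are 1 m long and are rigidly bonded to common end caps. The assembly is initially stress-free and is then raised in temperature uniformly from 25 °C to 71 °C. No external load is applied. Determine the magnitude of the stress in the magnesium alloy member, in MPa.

Equilibrium of a rigid end plate with no external load gives equal and opposite internal forces ±P in the two members. Since α_{magnesium alloy} > α_{invar}, heating drives the magnesium alloy into compression and the invar into tension.
Compatibility of the two members (thermal + elastic change equal): (α₁ − α₂)ΔT = P·[1/(A₁E₁) + 1/(A₂E₂)].
|α₁ − α₂|·ΔT = 24×10⁻⁶ × 46 = 0.001104.
1/(A₁E₁) + 1/(A₂E₂) = 1/(1100×141×10³) + 1/(1350×46×10³) = 2.255×10⁻⁸ N⁻¹.
P = 0.001104 / 2.255×10⁻⁸ = 48960 N = 48.96 kN.
σ_{magnesium alloy} = P/A₂ = 48960/1350 = 36.26 MPa, compressive.

σ ≈ 36.3 MPa (compressive)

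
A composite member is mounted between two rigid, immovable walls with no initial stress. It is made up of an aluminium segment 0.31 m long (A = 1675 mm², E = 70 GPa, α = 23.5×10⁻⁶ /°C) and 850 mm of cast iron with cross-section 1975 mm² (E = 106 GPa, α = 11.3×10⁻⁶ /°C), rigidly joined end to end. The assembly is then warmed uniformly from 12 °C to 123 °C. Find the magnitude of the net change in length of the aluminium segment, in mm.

With the walls removed the bar would change length by δ_free = Σ αᵢΔT Lᵢ = 23.5×10⁻⁶×111×310 + 11.3×10⁻⁶×111×850 = 1.875 mm.
The rigid supports impose zero overall length change; the single axial force P common to all segments must satisfy P Σ Lᵢ/(AᵢEᵢ) = δ_free.
The series flexibility is Σ Lᵢ/(AᵢEᵢ) = 310/(1675×70×10³) + 850/(1975×106×10³) = 6.704×10⁻⁶ mm/N.
So P = 1.875 / 6.704×10⁻⁶ = 279.6 kN, compressive.
For the aluminium segment, free thermal change = 23.5×10⁻⁶×111×310 = 0.8086 mm and elastic change from P = 279600×310/(1675×70×10³) = 0.7394 mm; these oppose, so the net change is 0.0693 mm (segment lengthens).

|ΔL| ≈ 0.0693 mm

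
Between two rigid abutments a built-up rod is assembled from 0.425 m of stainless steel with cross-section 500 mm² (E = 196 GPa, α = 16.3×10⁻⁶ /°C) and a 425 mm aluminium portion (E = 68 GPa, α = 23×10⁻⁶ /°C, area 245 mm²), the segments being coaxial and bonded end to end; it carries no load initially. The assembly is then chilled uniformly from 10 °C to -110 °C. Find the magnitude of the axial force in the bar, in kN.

P ≈ 67.2 kN (tensile)

Free thermal contraction of the whole bar: Σ αᵢΔT Lᵢ = 16.3×10⁻⁶×120×425 + 23×10⁻⁶×120×425 = 2.004 mm.
The rigid supports impose zero overall length change; the single axial force P common to all segments must satisfy P Σ Lᵢ/(AᵢEᵢ) = δ_free.
Σ Lᵢ/(AᵢEᵢ) = 425/(500×196×10³) + 425/(245×68×10³) = 2.985×10⁻⁵ mm/N.
Hence P = δ_free / Σ(L/AE) = 2.004/2.985×10⁻⁵ = 67.15 kN (tensile).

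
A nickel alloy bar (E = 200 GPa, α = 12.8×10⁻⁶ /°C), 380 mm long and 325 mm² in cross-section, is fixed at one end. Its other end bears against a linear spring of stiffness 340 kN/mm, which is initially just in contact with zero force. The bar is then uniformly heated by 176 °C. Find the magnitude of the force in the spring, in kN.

Free thermal expansion: δ_free = αΔT L = 12.8×10⁻⁶ × 176 × 380 = 0.8561 mm.
With a force P in the spring, the elastic change of the bar is PL/(AE) and that of the spring is P/k; compatibility requires their sum to equal δ_free.
P [ L/(AE) + 1/k ] = δ_free → P [ 380/(325×200×10³) + 1/(340×10³) ] = 0.8561.
P = 0.8561 / 8.787×10⁻⁶ = 97420 N.

P ≈ 97.4 kN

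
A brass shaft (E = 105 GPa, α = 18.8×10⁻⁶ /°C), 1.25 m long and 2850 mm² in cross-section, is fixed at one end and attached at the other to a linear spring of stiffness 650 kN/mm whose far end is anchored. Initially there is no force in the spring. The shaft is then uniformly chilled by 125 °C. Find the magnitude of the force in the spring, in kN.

P ≈ 514 kN

Free thermal contraction: δ_free = αΔT L = 18.8×10⁻⁶ × 125 × 1250 = 2.938 mm.
Let P be the tensile force in the spring. The shaft extends elastically by PL/(AE) and the spring stretches by P/k; together these equal δ_free.
P [ L/(AE) + 1/k ] = δ_free → P [ 1250/(2850×105×10³) + 1/(650×10³) ] = 2.938.
P = 2.938 / 5.716×10⁻⁶ = 513900 N.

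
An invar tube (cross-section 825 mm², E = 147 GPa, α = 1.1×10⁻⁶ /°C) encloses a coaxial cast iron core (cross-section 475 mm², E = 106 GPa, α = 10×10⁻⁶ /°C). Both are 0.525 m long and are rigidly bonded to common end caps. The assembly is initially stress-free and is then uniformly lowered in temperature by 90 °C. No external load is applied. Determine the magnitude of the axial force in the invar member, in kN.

The cast iron has the larger α, so on cooling it would change length more than the invar if both were free. The rigid plates force a common final length, so the cast iron is put into tension and the invar into compression, with equal and opposite forces P (no external load).
Setting the final lengths equal and cancelling L: (α₁ − α₂)ΔT = P/(A₁E₁) + P/(A₂E₂).
|α₁ − α₂|·ΔT = 8.9×10⁻⁶ × 90 = 0.000801.
1/(A₁E₁) + 1/(A₂E₂) = 1/(825×147×10³) + 1/(475×106×10³) = 2.811×10⁻⁸ N⁻¹.
So P = 0.000801 / 2.811×10⁻⁸ = 28.5 kN.

P ≈ 28.5 kN (compressive in the invar)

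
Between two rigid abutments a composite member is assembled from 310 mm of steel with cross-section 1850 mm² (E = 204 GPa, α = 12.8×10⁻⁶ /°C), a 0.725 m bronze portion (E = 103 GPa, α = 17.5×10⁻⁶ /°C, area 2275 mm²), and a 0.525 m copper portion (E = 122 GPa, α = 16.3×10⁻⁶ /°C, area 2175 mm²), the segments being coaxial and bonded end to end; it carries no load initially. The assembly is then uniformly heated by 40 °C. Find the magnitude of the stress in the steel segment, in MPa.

Free thermal expansion of the whole bar: Σ αᵢΔT Lᵢ = 12.8×10⁻⁶×40×310 + 17.5×10⁻⁶×40×725 + 16.3×10⁻⁶×40×525 = 1.009 mm.
Since the ends are fixed, an axial force P builds up, equal in every segment, with P · Σ Lᵢ/(AᵢEᵢ) = δ_free.
The series flexibility is Σ Lᵢ/(AᵢEᵢ) = 310/(1850×204×10³) + 725/(2275×103×10³) + 525/(2175×122×10³) = 5.894×10⁻⁶ mm/N.
P = 1.009 / 5.894×10⁻⁶ = 171100 N = 171.1 kN, compressive.
σ_{steel} = P / A = 171100 / 1850 = 92.49 MPa.

σ ≈ 92.5 MPa (compressive)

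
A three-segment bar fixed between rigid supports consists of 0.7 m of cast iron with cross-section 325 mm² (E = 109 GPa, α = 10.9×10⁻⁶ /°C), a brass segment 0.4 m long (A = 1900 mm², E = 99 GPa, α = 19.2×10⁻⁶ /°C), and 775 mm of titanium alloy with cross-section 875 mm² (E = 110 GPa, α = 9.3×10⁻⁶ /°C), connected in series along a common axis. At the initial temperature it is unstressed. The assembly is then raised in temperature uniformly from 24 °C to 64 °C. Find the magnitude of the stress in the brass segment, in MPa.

If the supports were absent, the total length change would be Σ αᵢΔT Lᵢ = 10.9×10⁻⁶×40×700 + 19.2×10⁻⁶×40×400 + 9.3×10⁻⁶×40×775 = 0.9007 mm.
The rigid supports impose zero overall length change; the single axial force P common to all segments must satisfy P Σ Lᵢ/(AᵢEᵢ) = δ_free.
The series flexibility is Σ Lᵢ/(AᵢEᵢ) = 700/(325×109×10³) + 400/(1900×99×10³) + 775/(875×110×10³) = 2.994×10⁻⁵ mm/N.
P = 0.9007 / 2.994×10⁻⁵ = 30080 N = 30.08 kN, compressive.
σ_{brass} = P / A = 30080 / 1900 = 15.83 MPa.

σ ≈ 15.8 MPa (compressive)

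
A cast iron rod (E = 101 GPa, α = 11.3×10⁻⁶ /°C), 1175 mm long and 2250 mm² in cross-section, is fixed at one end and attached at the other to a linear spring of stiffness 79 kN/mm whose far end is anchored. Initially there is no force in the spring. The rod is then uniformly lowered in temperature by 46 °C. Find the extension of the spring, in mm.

δ ≈ 0.434 mm

If the spring were absent the rod would shorten by αΔT L = 11.3×10⁻⁶ × 46 × 1175 = 0.6108 mm.
Let P be the tensile force in the spring. The rod extends elastically by PL/(AE) and the spring stretches by P/k; together these equal δ_free.
P [ L/(AE) + 1/k ] = δ_free → P [ 1175/(2250×101×10³) + 1/(79×10³) ] = 0.6108.
P = 0.6108 / 1.783×10⁻⁵ = 34260 N.
Spring extension = P/k = 34260/(79×10³) = 0.4336 mm.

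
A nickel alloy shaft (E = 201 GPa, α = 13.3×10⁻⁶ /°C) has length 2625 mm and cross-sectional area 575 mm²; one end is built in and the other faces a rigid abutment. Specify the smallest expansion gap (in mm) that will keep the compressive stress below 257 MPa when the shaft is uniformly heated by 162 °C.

With no wall the shaft would lengthen by αΔT L = 13.3×10⁻⁶ × 162 × 2625 = 5.656 mm.
At the allowable stress the elastic shortening the wall may impose is σL/E = 257 × 2625 / (201×10³) = 3.356 mm.
The gap must absorb the remainder: g_min = 5.656 − 3.356 = 2.299 mm.

g ≈ 2.3 mm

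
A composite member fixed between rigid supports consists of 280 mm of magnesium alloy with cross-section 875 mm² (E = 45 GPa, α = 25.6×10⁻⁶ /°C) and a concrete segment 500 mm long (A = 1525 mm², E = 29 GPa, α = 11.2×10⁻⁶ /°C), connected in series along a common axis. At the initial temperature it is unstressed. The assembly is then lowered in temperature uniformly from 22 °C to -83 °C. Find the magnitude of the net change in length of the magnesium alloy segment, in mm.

With the walls removed the bar would change length by δ_free = Σ αᵢΔT Lᵢ = 25.6×10⁻⁶×105×280 + 11.2×10⁻⁶×105×500 = 1.341 mm.
Since the ends are fixed, an axial force P builds up, equal in every segment, with P · Σ Lᵢ/(AᵢEᵢ) = δ_free.
Σ Lᵢ/(AᵢEᵢ) = 280/(875×45×10³) + 500/(1525×29×10³) = 1.842×10⁻⁵ mm/N.
Hence P = δ_free / Σ(L/AE) = 1.341/1.842×10⁻⁵ = 72.79 kN (tensile).
For the magnesium alloy segment, free thermal change = 25.6×10⁻⁶×105×280 = 0.7526 mm and elastic change from P = 72790×280/(875×45×10³) = 0.5176 mm; these oppose, so the net change is 0.235 mm (segment shortens).

|ΔL| ≈ 0.235 mm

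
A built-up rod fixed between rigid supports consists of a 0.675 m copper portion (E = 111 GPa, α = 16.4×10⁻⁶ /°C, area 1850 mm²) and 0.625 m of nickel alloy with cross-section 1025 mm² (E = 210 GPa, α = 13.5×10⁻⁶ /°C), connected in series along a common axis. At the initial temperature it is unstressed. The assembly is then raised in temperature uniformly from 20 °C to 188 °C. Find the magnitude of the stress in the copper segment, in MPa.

σ ≈ 286 MPa (compressive)

With the walls removed the bar would change length by δ_free = Σ αᵢΔT Lᵢ = 16.4×10⁻⁶×168×675 + 13.5×10⁻⁶×168×625 = 3.277 mm.
The rigid supports impose zero overall length change; the single axial force P common to all segments must satisfy P Σ Lᵢ/(AᵢEᵢ) = δ_free.
Σ Lᵢ/(AᵢEᵢ) = 675/(1850×111×10³) + 625/(1025×210×10³) = 6.191×10⁻⁶ mm/N.
P = 3.277 / 6.191×10⁻⁶ = 529400 N = 529.4 kN, compressive.
σ_{copper} = P / A = 529400 / 1850 = 286.2 MPa.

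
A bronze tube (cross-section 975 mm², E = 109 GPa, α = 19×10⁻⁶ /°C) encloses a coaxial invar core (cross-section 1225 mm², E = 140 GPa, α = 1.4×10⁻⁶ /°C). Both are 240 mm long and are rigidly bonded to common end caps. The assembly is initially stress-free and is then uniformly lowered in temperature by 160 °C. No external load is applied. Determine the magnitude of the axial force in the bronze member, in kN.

P ≈ 185 kN (tensile in the bronze)

Equilibrium of a rigid end plate with no external load gives equal and opposite internal forces ±P in the two members. Since α_{bronze} > α_{invar}, cooling drives the bronze into tension and the invar into compression.
Equating the net (thermal + elastic) strains gives |α₁ − α₂|·ΔT = P·[1/(A₁E₁) + 1/(A₂E₂)].
|α₁ − α₂|·ΔT = 17.6×10⁻⁶ × 160 = 0.002816.
1/(A₁E₁) + 1/(A₂E₂) = 1/(975×109×10³) + 1/(1225×140×10³) = 1.524×10⁻⁸ N⁻¹.
P = 0.002816 / 1.524×10⁻⁸ = 184800 N = 184.8 kN.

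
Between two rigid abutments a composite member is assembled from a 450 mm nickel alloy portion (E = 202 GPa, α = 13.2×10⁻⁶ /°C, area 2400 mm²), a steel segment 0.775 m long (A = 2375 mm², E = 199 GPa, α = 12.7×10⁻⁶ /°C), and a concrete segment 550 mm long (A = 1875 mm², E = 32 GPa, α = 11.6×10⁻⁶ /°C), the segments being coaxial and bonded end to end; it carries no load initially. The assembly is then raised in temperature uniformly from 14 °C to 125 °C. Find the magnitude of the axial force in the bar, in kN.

With the walls removed the bar would change length by δ_free = Σ αᵢΔT Lᵢ = 13.2×10⁻⁶×111×450 + 12.7×10⁻⁶×111×775 + 11.6×10⁻⁶×111×550 = 2.46 mm.
The rigid supports impose zero overall length change; the single axial force P common to all segments must satisfy P Σ Lᵢ/(AᵢEᵢ) = δ_free.
Σ Lᵢ/(AᵢEᵢ) = 450/(2400×202×10³) + 775/(2375×199×10³) + 550/(1875×32×10³) = 1.173×10⁻⁵ mm/N.
P = 2.46 / 1.173×10⁻⁵ = 209600 N = 209.6 kN, compressive.

P ≈ 210 kN (compressive)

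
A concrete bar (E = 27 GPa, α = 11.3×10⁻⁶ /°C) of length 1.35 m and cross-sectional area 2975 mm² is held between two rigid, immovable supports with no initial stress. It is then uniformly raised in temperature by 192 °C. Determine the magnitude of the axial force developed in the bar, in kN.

P ≈ 174 kN (compressive)

Full restraint means ε = 0, so the stress is σ = EαΔT = 27×10³ × 11.3×10⁻⁶ × 192 = 58.58 MPa.
Axial force P = σA = 58.58 × 2975 = 174300 N = 174.3 kN, compressive.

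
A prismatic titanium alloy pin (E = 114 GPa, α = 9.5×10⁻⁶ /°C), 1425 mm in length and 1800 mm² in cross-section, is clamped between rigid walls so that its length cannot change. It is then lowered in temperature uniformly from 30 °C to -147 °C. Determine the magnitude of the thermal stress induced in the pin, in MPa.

σ ≈ 192 MPa (tensile)

With length fixed, the mechanical strain must cancel the thermal strain αΔT = 9.5×10⁻⁶ × 177 = 1681.5×10⁻⁶.
Hence σ = E·αΔT = 114×10³ × 1681.5×10⁻⁶ = 191.7 MPa, tensile.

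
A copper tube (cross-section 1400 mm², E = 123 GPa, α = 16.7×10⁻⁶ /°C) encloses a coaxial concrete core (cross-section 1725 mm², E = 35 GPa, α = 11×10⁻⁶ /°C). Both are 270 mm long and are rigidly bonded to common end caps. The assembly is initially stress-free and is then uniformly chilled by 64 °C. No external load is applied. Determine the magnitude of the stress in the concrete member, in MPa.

Both members must finish at the same length. With the larger α, the copper tends to over-contract; the plates restrain it, putting the copper in tension and the concrete in compression. With no external load the two internal forces are equal and opposite, magnitude P.
Equating the net (thermal + elastic) strains gives |α₁ − α₂|·ΔT = P·[1/(A₁E₁) + 1/(A₂E₂)].
|α₁ − α₂|·ΔT = 5.7×10⁻⁶ × 64 = 0.0003648.
1/(A₁E₁) + 1/(A₂E₂) = 1/(1400×123×10³) + 1/(1725×35×10³) = 2.237×10⁻⁸ N⁻¹.
So P = 0.0003648 / 2.237×10⁻⁸ = 16.31 kN.
σ_{concrete} = P/A₂ = 16310/1725 = 9.454 MPa, compressive.

σ ≈ 9.45 MPa (compressive)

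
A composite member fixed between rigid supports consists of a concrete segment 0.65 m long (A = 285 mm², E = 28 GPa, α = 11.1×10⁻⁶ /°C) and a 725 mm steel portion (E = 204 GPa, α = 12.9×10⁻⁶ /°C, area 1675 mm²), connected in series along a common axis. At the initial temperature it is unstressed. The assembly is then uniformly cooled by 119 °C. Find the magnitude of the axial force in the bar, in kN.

P ≈ 23.6 kN (tensile)

Free thermal contraction of the whole bar: Σ αᵢΔT Lᵢ = 11.1×10⁻⁶×119×650 + 12.9×10⁻⁶×119×725 = 1.972 mm.
The rigid supports impose zero overall length change; the single axial force P common to all segments must satisfy P Σ Lᵢ/(AᵢEᵢ) = δ_free.
Σ Lᵢ/(AᵢEᵢ) = 650/(285×28×10³) + 725/(1675×204×10³) = 8.358×10⁻⁵ mm/N.
Hence P = δ_free / Σ(L/AE) = 1.972/8.358×10⁻⁵ = 23.59 kN (tensile).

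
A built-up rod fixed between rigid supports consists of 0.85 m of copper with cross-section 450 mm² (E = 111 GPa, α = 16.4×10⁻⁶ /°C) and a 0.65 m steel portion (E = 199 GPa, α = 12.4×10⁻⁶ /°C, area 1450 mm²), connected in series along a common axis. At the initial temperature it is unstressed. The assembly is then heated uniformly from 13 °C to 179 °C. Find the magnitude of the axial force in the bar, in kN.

Free thermal expansion of the whole bar: Σ αᵢΔT Lᵢ = 16.4×10⁻⁶×166×850 + 12.4×10⁻⁶×166×650 = 3.652 mm.
Since the ends are fixed, an axial force P builds up, equal in every segment, with P · Σ Lᵢ/(AᵢEᵢ) = δ_free.
The series flexibility is Σ Lᵢ/(AᵢEᵢ) = 850/(450×111×10³) + 650/(1450×199×10³) = 1.927×10⁻⁵ mm/N.
Hence P = δ_free / Σ(L/AE) = 3.652/1.927×10⁻⁵ = 189.5 kN (compressive).

P ≈ 190 kN (compressive)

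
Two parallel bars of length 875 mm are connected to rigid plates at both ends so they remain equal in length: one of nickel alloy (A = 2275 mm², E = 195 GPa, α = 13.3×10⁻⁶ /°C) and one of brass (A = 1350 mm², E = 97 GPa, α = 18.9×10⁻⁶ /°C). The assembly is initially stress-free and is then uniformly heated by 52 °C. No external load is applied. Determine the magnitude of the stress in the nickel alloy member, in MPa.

σ ≈ 12.9 MPa (tensile)

The brass has the larger α, so on heating it would change length more than the nickel alloy if both were free. The rigid plates force a common final length, so the brass is put into compression and the nickel alloy into tension, with equal and opposite forces P (no external load).
Setting the final lengths equal and cancelling L: (α₁ − α₂)ΔT = P/(A₁E₁) + P/(A₂E₂).
|α₁ − α₂|·ΔT = 5.6×10⁻⁶ × 52 = 0.0002912.
1/(A₁E₁) + 1/(A₂E₂) = 1/(2275×195×10³) + 1/(1350×97×10³) = 9.891×10⁻⁹ N⁻¹.
P = 0.0002912 / 9.891×10⁻⁹ = 29440 N = 29.44 kN.
σ_{nickel alloy} = P/A₁ = 29440/2275 = 12.94 MPa, tensile.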